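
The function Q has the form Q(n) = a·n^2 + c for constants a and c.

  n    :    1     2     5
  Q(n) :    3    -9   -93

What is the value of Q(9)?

-317

From Q(1) = 3 and Q(2) = -9: 1a + c = 3 and 4a + c = -9.
Subtracting: 3a = -12, so a = -4; then c = 3 − (-4)·1 = 7.
So Q(n) = -4n² + 7, and Q(9) = -317.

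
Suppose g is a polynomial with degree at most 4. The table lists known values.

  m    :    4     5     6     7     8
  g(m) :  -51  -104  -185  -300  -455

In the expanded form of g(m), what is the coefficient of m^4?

Write g(m) = am^4 + bm³ + cm² + dm + e; the 5 given values yield a linear system in the 5 coefficients.
Solving, the leading coefficient vanishes, and g(m) = -m³ + m² - m + 1.
The coefficient of m^4 is 0.

0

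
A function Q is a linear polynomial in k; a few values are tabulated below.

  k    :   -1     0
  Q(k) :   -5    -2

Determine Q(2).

4

Write Q(k) = ak + b; the 2 given values yield a linear system in the 2 coefficients.
Solving, Q(k) = 3k - 2.
Then Q(2) = 4.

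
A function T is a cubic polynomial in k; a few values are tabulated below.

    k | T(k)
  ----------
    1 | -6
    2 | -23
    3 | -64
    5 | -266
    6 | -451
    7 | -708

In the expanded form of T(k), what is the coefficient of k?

Write T(k) = ak³ + bk² + ck + d; the 6 given values yield a linear system in the 4 coefficients.
Solving, T(k) = -2k³ - 3k - 1.
The coefficient of k is -3.

-3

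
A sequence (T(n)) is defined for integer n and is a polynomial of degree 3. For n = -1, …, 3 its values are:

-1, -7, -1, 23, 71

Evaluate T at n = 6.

Write T(n) = an³ + bn² + cn + d; the 5 given values yield a linear system in the 4 coefficients.
Solving, T(n) = n³ + 6n² - n - 7.
Then T(6) = 419.

419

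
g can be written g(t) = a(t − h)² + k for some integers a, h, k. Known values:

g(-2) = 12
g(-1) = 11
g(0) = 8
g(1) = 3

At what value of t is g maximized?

-2

First differences -1, -3, -5; second difference -2 = 2a, so a = -1.
Expanding, the t-coefficient is −2ah = 2h; matching it to the data gives h = -2, and then k = 12.
So g(t) = -1(t + 2)² + 12.
Hence h = -2.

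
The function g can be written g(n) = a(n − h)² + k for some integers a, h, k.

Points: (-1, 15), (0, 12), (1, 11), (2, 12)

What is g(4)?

20

First differences -3, -1, 1; second difference 2 = 2a, so a = 1.
Expanding, the n-coefficient is −2ah = -2h; matching it to the data gives h = 1, and then k = 11.
So g(n) = 1(n − 1)² + 11.
g(4) = 1·3² + 11 = 20.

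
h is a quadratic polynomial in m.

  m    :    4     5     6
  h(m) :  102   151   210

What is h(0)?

6

Write h(m) = am² + bm + c; the 3 given values yield a linear system in the 3 coefficients.
Solving, h(m) = 5m² + 4m + 6.
The constant term is h(0) = 6.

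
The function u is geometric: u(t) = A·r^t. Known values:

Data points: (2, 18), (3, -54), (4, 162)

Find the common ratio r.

-3

Consecutive ratio: -54/18 = -3, and 162/(-54) = -3, so r = -3.
Then A·(-3)^2 = 18 gives A = 2, and u(t) = 2·(-3)^t.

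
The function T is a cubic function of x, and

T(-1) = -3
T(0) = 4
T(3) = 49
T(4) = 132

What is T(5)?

279

Write T(x) = ax³ + bx² + cx + d; the 4 given values yield a linear system in the 4 coefficients.
Solving, T(x) = 3x³ - 4x² + 4.
Then T(5) = 279.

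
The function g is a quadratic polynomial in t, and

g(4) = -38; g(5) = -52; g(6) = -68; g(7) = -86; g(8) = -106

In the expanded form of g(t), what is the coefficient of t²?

-1

First differences: -14, -16, -18, -20. Second differences: -2, -2, -2.
Level-2 differences are constant, so g has degree 2.
Fitting a degree-2 polynomial gives g(t) = -t² - 5t - 2.
The coefficient of t² is -1.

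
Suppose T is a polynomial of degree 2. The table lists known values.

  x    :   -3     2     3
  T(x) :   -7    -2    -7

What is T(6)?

Write T(x) = ax² + bx + c; the 3 given values yield a linear system in the 3 coefficients.
Solving, T(x) = -x² + 2.
Then T(6) = -34.

-34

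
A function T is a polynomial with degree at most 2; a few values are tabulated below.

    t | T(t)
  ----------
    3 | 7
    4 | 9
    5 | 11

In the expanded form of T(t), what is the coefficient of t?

First differences: 2, 2.
Level-1 differences are constant, so T has degree 1.
Fitting a degree-1 polynomial gives T(t) = 2t + 1.
The coefficient of t is 2.

2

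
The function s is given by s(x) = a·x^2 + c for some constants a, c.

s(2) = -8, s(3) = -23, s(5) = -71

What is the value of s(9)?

From s(2) = -8 and s(3) = -23: 4a + c = -8 and 9a + c = -23.
Subtracting: 5a = -15, so a = -3; then c = -8 − (-3)·4 = 4.
So s(x) = -3x² + 4, and s(9) = -239.

-239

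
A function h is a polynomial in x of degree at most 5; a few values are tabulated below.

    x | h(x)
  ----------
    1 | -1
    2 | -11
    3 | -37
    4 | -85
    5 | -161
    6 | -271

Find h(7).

-421

Write h(x) = ax^5 + bx^4 + cx³ + dx² + ex + p; the 6 given values yield a linear system in the 6 coefficients.
Solving, the top 2 coefficients vanish, and h(x) = -x³ - 2x² + 3x - 1.
Then h(7) = -421.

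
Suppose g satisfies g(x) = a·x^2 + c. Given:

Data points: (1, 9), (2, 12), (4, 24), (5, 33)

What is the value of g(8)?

From g(1) = 9 and g(2) = 12: 1a + c = 9 and 4a + c = 12.
Subtracting: 3a = 3, so a = 1; then c = 9 − 1·1 = 8.
So g(x) = 1x² + 8, and g(8) = 72.

72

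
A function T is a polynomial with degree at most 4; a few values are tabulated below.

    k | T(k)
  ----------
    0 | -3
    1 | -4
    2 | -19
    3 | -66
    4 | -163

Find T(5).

First differences: -1, -15, -47, -97. Second differences: -14, -32, -50. Third differences: -18, -18.
Level-3 differences are constant, so T has degree 3.
Fitting a degree-3 polynomial gives T(k) = -3k³ + 2k² - 3.
Then T(5) = -328.

-328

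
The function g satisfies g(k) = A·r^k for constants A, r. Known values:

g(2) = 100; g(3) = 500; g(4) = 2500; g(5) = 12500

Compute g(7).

312500

Consecutive ratio: 500/100 = 5, and 2500/500 = 5, so r = 5.
Then A·5^2 = 100 gives A = 4, and g(k) = 4·5^k.
g(7) = 4·5^7 = 312500.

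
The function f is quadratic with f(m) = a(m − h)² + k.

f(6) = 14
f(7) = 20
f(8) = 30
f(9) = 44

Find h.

First differences 6, 10, 14; second difference 4 = 2a, so a = 2.
Expanding, the m-coefficient is −2ah = -4h; matching it to the data gives h = 5, and then k = 12.
So f(m) = 2(m − 5)² + 12.
Hence h = 5.

5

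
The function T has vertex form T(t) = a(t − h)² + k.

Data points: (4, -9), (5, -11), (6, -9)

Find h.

5

First differences -2, 2; second difference 4 = 2a, so a = 2.
Expanding, the t-coefficient is −2ah = -4h; matching it to the data gives h = 5, and then k = -11.
So T(t) = 2(t − 5)² − 11.
Hence h = 5.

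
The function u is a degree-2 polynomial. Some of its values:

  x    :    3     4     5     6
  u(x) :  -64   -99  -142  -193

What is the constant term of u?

-7

First differences: -35, -43, -51. Second differences: -8, -8.
Level-2 differences are constant, so u has degree 2.
Fitting a degree-2 polynomial gives u(x) = -4x² - 7x - 7.
The constant term is u(0) = -7.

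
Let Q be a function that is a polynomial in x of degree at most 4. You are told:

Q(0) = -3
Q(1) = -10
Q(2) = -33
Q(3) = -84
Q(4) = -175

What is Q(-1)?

0

Write Q(x) = ax^4 + bx³ + cx² + dx + e; the 5 given values yield a linear system in the 5 coefficients.
Solving, the leading coefficient vanishes, and Q(x) = -2x³ - 2x² - 3x - 3.
Then Q(-1) = 0.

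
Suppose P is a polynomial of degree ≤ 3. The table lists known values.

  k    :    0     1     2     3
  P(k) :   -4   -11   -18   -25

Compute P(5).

First differences: -7, -7, -7.
Level-1 differences are constant, so P has degree 1.
Fitting a degree-1 polynomial gives P(k) = -7k - 4.
Then P(5) = -39.

-39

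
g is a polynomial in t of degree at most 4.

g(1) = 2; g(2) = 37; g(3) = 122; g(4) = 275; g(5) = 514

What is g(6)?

Write g(t) = at^4 + bt³ + ct² + dt + e; the 5 given values yield a linear system in the 5 coefficients.
Solving, the leading coefficient vanishes, and g(t) = 3t³ + 7t² - 7t - 1.
Then g(6) = 857.

857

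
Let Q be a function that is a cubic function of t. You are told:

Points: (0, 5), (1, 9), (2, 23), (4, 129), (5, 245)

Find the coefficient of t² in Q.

-1

Write Q(t) = at³ + bt² + ct + d; the 5 given values yield a linear system in the 4 coefficients.
Solving, Q(t) = 2t³ - t² + 3t + 5.
The coefficient of t² is -1.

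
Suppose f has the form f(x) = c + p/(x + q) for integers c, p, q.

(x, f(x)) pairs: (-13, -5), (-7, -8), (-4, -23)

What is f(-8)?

-7

(f(x) − c)(x + q) = p for each data point; the three points give a linear system in c and q, then p follows.
Solving: c = -3, q = 3, p = 20, so f(x) = -3 + 20/(x + 3).
Then f(-8) = -3 + 20/(-5) = -7.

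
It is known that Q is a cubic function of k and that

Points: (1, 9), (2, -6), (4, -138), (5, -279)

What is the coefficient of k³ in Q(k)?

Write Q(k) = ak³ + bk² + ck + d; the 4 given values yield a linear system in the 4 coefficients.
Solving, Q(k) = -2k³ - 3k² + 8k + 6.
The coefficient of k³ is -2.

-2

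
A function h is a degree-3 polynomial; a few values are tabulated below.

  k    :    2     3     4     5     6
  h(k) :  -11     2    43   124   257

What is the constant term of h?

First differences: 13, 41, 81, 133. Second differences: 28, 40, 52. Third differences: 12, 12.
Level-3 differences are constant, so h has degree 3.
Fitting a degree-3 polynomial gives h(k) = 2k³ - 4k² - 5k - 1.
The constant term is h(0) = -1.

-1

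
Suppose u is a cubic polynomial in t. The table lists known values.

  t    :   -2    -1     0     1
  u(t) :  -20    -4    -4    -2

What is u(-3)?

Write u(t) = at³ + bt² + ct + d; the 4 given values yield a linear system in the 4 coefficients.
Solving, u(t) = 3t³ + t² - 2t - 4.
Then u(-3) = -70.

-70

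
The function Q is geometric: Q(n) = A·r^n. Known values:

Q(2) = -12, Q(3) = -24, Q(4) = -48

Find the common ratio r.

2

Consecutive ratio: -24/(-12) = 2, and -48/(-24) = 2, so r = 2.
Then A·2^2 = -12 gives A = -3, and Q(n) = -3·2^n.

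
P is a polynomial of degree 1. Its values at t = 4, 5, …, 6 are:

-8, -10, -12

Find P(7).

Write P(t) = at + b; the 3 given values yield a linear system in the 2 coefficients.
Solving, P(t) = -2t.
Then P(7) = -14.

-14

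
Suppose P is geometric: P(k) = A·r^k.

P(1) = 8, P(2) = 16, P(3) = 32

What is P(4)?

64

Consecutive ratio: 16/8 = 2, and 32/16 = 2, so r = 2.
Then A·2^1 = 8 gives A = 4, and P(k) = 4·2^k.
P(4) = 4·2^4 = 64.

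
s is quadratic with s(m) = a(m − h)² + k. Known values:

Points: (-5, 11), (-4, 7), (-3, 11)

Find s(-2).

First differences -4, 4; second difference 8 = 2a, so a = 4.
Expanding, the m-coefficient is −2ah = -8h; matching it to the data gives h = -4, and then k = 7.
So s(m) = 4(m + 4)² + 7.
s(-2) = 4·2² + 7 = 23.

23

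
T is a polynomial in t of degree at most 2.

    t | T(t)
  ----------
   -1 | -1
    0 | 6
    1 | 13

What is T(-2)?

-8

Write T(t) = at² + bt + c; the 3 given values yield a linear system in the 3 coefficients.
Solving, the leading coefficient vanishes, and T(t) = 7t + 6.
Then T(-2) = -8.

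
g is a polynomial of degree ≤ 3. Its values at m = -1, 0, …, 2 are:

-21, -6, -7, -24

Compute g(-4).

First differences: 15, -1, -17. Second differences: -16, -16.
Level-2 differences are constant, so g has degree 2.
Fitting a degree-2 polynomial gives g(m) = -8m² + 7m - 6.
Then g(-4) = -162.

-162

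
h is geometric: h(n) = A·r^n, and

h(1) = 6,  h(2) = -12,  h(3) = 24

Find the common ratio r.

-2

Consecutive ratio: -12/6 = -2, and 24/(-12) = -2, so r = -2.
Then A·(-2)^1 = 6 gives A = -3, and h(n) = -3·(-2)^n.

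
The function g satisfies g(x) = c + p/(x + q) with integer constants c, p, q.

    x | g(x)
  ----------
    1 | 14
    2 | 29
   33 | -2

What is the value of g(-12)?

(g(x) − c)(x + q) = p for each data point; the three points give a linear system in c and q, then p follows.
Solving: c = -1, q = -3, p = -30, so g(x) = -1 − 30/(x − 3).
Then g(-12) = -1 − 30/(-15) = 1.

1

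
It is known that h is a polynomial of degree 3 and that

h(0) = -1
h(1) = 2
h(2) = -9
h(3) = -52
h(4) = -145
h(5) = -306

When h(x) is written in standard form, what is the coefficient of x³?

First differences: 3, -11, -43, -93, -161. Second differences: -14, -32, -50, -68. Third differences: -18, -18, -18.
Level-3 differences are constant, so h has degree 3.
Fitting a degree-3 polynomial gives h(x) = -3x³ + 2x² + 4x - 1.
The coefficient of x³ is -3.

-3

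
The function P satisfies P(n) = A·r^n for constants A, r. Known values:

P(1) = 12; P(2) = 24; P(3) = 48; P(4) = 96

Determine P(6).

384

Consecutive ratio: 24/12 = 2, and 48/24 = 2, so r = 2.
Then A·2^1 = 12 gives A = 6, and P(n) = 6·2^n.
P(6) = 6·2^6 = 384.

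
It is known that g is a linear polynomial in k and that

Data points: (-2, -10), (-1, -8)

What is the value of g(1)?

-4

Write g(k) = ak + b; the 2 given values yield a linear system in the 2 coefficients.
Solving, g(k) = 2k - 6.
Then g(1) = -4.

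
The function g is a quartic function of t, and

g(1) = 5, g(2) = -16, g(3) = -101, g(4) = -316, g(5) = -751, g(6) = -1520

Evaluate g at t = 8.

First differences: -21, -85, -215, -435, -769. Second differences: -64, -130, -220, -334. Third differences: -66, -90, -114. Fourth differences: -24, -24.
Level-4 differences are constant, so g has degree 4.
Fitting a degree-4 polynomial gives g(t) = -t^4 - t³ - t² + 4t + 4.
Then g(8) = -4636.

-4636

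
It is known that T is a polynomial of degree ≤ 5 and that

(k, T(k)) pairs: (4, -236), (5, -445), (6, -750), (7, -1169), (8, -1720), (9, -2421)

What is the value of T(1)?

First differences: -209, -305, -419, -551, -701. Second differences: -96, -114, -132, -150. Third differences: -18, -18, -18.
Level-3 differences are constant, so T has degree 3.
Fitting a degree-3 polynomial gives T(k) = -3k³ - 3k² + k.
Then T(1) = -5.

-5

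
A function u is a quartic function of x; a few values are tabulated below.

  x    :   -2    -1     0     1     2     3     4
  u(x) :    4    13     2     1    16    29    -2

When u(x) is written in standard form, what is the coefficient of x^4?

First differences: 9, -11, -1, 15, 13, -31. Second differences: -20, 10, 16, -2, -44. Third differences: 30, 6, -18, -42. Fourth differences: -24, -24, -24.
Level-4 differences are constant, so u has degree 4.
Fitting a degree-4 polynomial gives u(x) = -x^4 + 3x³ + 6x² - 9x + 2.
The coefficient of x^4 is -1.

-1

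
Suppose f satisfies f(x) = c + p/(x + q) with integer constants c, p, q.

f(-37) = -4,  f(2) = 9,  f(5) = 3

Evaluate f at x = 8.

1

(f(x) − c)(x + q) = p for each data point; the three points give a linear system in c and q, then p follows.
Solving: c = -3, q = 1, p = 36, so f(x) = -3 + 36/(x + 1).
Then f(8) = -3 + 36/9 = 1.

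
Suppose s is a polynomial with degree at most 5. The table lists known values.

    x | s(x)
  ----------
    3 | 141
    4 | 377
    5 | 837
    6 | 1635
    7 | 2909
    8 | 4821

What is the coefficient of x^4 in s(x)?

1

First differences: 236, 460, 798, 1274, 1912. Second differences: 224, 338, 476, 638. Third differences: 114, 138, 162. Fourth differences: 24, 24.
Level-4 differences are constant, so s has degree 4.
Fitting a degree-4 polynomial gives s(x) = x^4 + x³ + 3x² + 3x - 3.
The coefficient of x^4 is 1.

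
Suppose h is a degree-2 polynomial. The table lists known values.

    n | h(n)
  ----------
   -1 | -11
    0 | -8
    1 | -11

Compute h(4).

-56

Write h(n) = an² + bn + c; the 3 given values yield a linear system in the 3 coefficients.
Solving, h(n) = -3n² - 8.
Then h(4) = -56.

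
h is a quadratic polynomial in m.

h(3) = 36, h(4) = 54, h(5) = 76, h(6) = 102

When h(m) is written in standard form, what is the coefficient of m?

First differences: 18, 22, 26. Second differences: 4, 4.
Level-2 differences are constant, so h has degree 2.
Fitting a degree-2 polynomial gives h(m) = 2m² + 4m + 6.
The coefficient of m is 4.

4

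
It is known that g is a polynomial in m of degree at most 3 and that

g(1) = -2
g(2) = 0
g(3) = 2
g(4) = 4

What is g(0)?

First differences: 2, 2, 2.
Level-1 differences are constant, so g has degree 1.
Fitting a degree-1 polynomial gives g(m) = 2m - 4.
The constant term is g(0) = -4.

-4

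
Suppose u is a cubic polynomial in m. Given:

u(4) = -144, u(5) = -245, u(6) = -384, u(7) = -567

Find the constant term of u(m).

0

Write u(m) = am³ + bm² + cm + d; the 4 given values yield a linear system in the 4 coefficients.
Solving, u(m) = -m³ - 4m² - 4m.
The constant term is u(0) = 0.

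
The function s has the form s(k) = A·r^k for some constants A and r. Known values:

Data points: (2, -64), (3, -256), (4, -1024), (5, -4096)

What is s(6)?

-16384

Consecutive ratio: -256/(-64) = 4, and -1024/(-256) = 4, so r = 4.
Then A·4^2 = -64 gives A = -4, and s(k) = -4·4^k.
s(6) = -4·4^6 = -16384.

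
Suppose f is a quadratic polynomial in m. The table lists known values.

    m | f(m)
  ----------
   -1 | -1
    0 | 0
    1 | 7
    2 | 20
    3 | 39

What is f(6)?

132

First differences: 1, 7, 13, 19. Second differences: 6, 6, 6.
Level-2 differences are constant, so f has degree 2.
Fitting a degree-2 polynomial gives f(m) = 3m² + 4m.
Then f(6) = 132.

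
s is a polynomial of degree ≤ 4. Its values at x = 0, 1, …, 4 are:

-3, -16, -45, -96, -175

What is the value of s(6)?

Write s(x) = ax^4 + bx³ + cx² + dx + e; the 5 given values yield a linear system in the 5 coefficients.
Solving, the leading coefficient vanishes, and s(x) = -x³ - 5x² - 7x - 3.
Then s(6) = -441.

-441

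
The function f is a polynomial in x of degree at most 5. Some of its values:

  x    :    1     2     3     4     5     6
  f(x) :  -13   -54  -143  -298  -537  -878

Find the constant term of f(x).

-2

First differences: -41, -89, -155, -239, -341. Second differences: -48, -66, -84, -102. Third differences: -18, -18, -18.
Level-3 differences are constant, so f has degree 3.
Fitting a degree-3 polynomial gives f(x) = -3x³ - 6x² - 2x - 2.
The constant term is f(0) = -2.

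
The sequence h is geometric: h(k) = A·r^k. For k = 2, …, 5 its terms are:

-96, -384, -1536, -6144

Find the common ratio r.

Consecutive ratio: -384/(-96) = 4, and -1536/(-384) = 4, so r = 4.
Then A·4^2 = -96 gives A = -6, and h(k) = -6·4^k.

4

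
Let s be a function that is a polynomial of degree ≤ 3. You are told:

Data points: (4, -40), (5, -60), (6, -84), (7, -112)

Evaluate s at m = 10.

First differences: -20, -24, -28. Second differences: -4, -4.
Level-2 differences are constant, so s has degree 2.
Fitting a degree-2 polynomial gives s(m) = -2m² - 2m.
Then s(10) = -220.

-220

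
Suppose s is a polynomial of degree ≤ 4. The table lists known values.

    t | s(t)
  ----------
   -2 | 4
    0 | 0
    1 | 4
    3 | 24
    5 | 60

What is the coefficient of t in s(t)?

2

Write s(t) = at^4 + bt³ + ct² + dt + e; the 5 given values yield a linear system in the 5 coefficients.
Solving, the top 2 coefficients vanish, and s(t) = 2t² + 2t.
The coefficient of t is 2.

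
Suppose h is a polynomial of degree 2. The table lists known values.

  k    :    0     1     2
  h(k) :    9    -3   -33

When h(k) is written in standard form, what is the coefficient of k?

-3

Write h(k) = ak² + bk + c; the 3 given values yield a linear system in the 3 coefficients.
Solving, h(k) = -9k² - 3k + 9.
The coefficient of k is -3.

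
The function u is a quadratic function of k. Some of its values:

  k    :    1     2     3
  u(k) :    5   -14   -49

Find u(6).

Write u(k) = ak² + bk + c; the 3 given values yield a linear system in the 3 coefficients.
Solving, u(k) = -8k² + 5k + 8.
Then u(6) = -250.

-250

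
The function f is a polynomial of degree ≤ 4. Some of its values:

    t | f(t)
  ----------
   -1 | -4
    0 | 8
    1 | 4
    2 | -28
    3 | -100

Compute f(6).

Write f(t) = at^4 + bt³ + ct² + dt + e; the 5 given values yield a linear system in the 5 coefficients.
Solving, the leading coefficient vanishes, and f(t) = -2t³ - 8t² + 6t + 8.
Then f(6) = -676.

-676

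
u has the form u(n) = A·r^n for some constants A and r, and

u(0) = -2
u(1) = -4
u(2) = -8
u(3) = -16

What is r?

2

Consecutive ratio: -4/(-2) = 2, and -8/(-4) = 2, so r = 2.
Then A·2^0 = -2 gives A = -2, and u(n) = -2·2^n.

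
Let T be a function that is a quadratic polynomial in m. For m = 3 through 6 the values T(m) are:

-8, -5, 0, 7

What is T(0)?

-5

First differences: 3, 5, 7. Second differences: 2, 2.
Level-2 differences are constant, so T has degree 2.
Fitting a degree-2 polynomial gives T(m) = m² - 4m - 5.
The constant term is T(0) = -5.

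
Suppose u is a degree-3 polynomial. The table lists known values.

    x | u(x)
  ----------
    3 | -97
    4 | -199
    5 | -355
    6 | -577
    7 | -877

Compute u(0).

5

First differences: -102, -156, -222, -300. Second differences: -54, -66, -78. Third differences: -12, -12.
Level-3 differences are constant, so u has degree 3.
Fitting a degree-3 polynomial gives u(x) = -2x³ - 3x² - 7x + 5.
Then u(0) = 5.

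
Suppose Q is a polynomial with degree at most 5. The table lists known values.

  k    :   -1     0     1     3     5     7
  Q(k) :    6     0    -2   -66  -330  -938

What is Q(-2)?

34

Write Q(k) = ak^5 + bk^4 + ck³ + dk² + ek + p; the 6 given values yield a linear system in the 6 coefficients.
Solving, the top 2 coefficients vanish, and Q(k) = -3k³ + 2k² - k.
Then Q(-2) = 34.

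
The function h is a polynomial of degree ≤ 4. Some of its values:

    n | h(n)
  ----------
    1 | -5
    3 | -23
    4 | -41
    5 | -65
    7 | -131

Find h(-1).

Write h(n) = an^4 + bn³ + cn² + dn + e; the 5 given values yield a linear system in the 5 coefficients.
Solving, the top 2 coefficients vanish, and h(n) = -3n² + 3n - 5.
Then h(-1) = -11.

-11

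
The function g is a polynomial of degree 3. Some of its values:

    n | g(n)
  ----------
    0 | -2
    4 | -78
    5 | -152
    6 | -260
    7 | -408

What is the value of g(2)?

Write g(n) = an³ + bn² + cn + d; the 5 given values yield a linear system in the 4 coefficients.
Solving, g(n) = -n³ - 2n² + 5n - 2.
Then g(2) = -8.

-8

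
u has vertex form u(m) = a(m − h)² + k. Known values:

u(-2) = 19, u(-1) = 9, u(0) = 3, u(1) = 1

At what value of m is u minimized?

1

First differences -10, -6, -2; second difference 4 = 2a, so a = 2.
Expanding, the m-coefficient is −2ah = -4h; matching it to the data gives h = 1, and then k = 1.
So u(m) = 2(m − 1)² + 1.
Hence h = 1.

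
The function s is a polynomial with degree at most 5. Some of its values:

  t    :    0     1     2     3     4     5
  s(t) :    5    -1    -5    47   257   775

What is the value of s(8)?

6397

First differences: -6, -4, 52, 210, 518. Second differences: 2, 56, 158, 308. Third differences: 54, 102, 150. Fourth differences: 48, 48.
Level-4 differences are constant, so s has degree 4.
Fitting a degree-4 polynomial gives s(t) = 2t^4 - 3t³ - 4t² - t + 5.
Then s(8) = 6397.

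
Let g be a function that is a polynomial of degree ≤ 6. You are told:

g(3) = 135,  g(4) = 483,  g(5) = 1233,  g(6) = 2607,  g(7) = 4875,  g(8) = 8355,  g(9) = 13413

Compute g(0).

First differences: 348, 750, 1374, 2268, 3480, 5058. Second differences: 402, 624, 894, 1212, 1578. Third differences: 222, 270, 318, 366. Fourth differences: 48, 48, 48.
Level-4 differences are constant, so g has degree 4.
Fitting a degree-4 polynomial gives g(n) = 2n^4 + n³ - 5n² - 4n + 3.
Then g(0) = 3.

3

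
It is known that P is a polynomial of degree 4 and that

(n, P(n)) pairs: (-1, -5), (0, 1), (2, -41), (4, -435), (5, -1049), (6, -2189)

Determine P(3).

-149

Write P(n) = an^4 + bn³ + cn² + dn + e; the 6 given values yield a linear system in the 5 coefficients.
Solving, P(n) = -2n^4 + 3n³ - 6n² - 5n + 1.
Then P(3) = -149.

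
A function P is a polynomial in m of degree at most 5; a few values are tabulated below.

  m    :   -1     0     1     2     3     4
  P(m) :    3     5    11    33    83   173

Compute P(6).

First differences: 2, 6, 22, 50, 90. Second differences: 4, 16, 28, 40. Third differences: 12, 12, 12.
Level-3 differences are constant, so P has degree 3.
Fitting a degree-3 polynomial gives P(m) = 2m³ + 2m² + 2m + 5.
Then P(6) = 521.

521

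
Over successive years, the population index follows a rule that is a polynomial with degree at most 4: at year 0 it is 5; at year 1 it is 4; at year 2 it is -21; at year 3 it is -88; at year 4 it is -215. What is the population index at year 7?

Write the value at x as u(x).
Write u(x) = ax^4 + bx³ + cx² + dx + e; the 5 given values yield a linear system in the 5 coefficients.
Solving, the leading coefficient vanishes, and u(x) = -3x³ - 3x² + 5x + 5.
Then u(7) = -1136.

-1136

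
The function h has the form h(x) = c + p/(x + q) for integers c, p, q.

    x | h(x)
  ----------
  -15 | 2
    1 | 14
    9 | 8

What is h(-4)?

(h(x) − c)(x + q) = p for each data point; the three points give a linear system in c and q, then p follows.
Solving: c = 5, q = 3, p = 36, so h(x) = 5 + 36/(x + 3).
Then h(-4) = 5 + 36/(-1) = -31.

-31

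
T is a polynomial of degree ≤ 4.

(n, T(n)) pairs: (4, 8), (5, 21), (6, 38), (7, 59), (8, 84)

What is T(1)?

First differences: 13, 17, 21, 25. Second differences: 4, 4, 4.
Level-2 differences are constant, so T has degree 2.
Fitting a degree-2 polynomial gives T(n) = 2n² - 5n - 4.
Then T(1) = -7.

-7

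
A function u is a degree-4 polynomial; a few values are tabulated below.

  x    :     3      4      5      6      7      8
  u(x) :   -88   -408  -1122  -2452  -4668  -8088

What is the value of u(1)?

18

Write u(x) = ax^4 + bx³ + cx² + dx + e; the 6 given values yield a linear system in the 5 coefficients.
Solving, u(x) = -2x^4 - x³ + 9x² + 4x + 8.
Then u(1) = 18.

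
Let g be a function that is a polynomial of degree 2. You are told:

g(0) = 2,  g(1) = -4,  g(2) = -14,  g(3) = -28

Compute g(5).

Write g(t) = at² + bt + c; the 4 given values yield a linear system in the 3 coefficients.
Solving, g(t) = -2t² - 4t + 2.
Then g(5) = -68.

-68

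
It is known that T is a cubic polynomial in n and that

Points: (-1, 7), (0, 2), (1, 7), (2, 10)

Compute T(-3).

95

Write T(n) = an³ + bn² + cn + d; the 4 given values yield a linear system in the 4 coefficients.
Solving, T(n) = -2n³ + 5n² + 2n + 2.
Then T(-3) = 95.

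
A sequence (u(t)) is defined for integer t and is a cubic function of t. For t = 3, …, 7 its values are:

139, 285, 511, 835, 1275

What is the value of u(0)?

1

First differences: 146, 226, 324, 440. Second differences: 80, 98, 116. Third differences: 18, 18.
Level-3 differences are constant, so u has degree 3.
Fitting a degree-3 polynomial gives u(t) = 3t³ + 4t² + 7t + 1.
Then u(0) = 1.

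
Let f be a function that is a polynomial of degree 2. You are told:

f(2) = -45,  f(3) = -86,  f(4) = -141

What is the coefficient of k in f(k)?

Write f(k) = ak² + bk + c; the 3 given values yield a linear system in the 3 coefficients.
Solving, f(k) = -7k² - 6k - 5.
The coefficient of k is -6.

-6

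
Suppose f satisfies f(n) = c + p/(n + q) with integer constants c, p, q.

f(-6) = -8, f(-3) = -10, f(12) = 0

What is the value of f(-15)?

-6

(f(n) − c)(n + q) = p for each data point; the three points give a linear system in c and q, then p follows.
Solving: c = -4, q = -3, p = 36, so f(n) = -4 + 36/(n − 3).
Then f(-15) = -4 + 36/(-18) = -6.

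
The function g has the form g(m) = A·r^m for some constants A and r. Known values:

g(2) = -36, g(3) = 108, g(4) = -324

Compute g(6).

-2916

Consecutive ratio: 108/(-36) = -3, and -324/108 = -3, so r = -3.
Then A·(-3)^2 = -36 gives A = -4, and g(m) = -4·(-3)^m.
g(6) = -4·(-3)^6 = -2916.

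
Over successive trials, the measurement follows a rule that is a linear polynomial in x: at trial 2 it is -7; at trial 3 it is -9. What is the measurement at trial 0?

-3

Write the value at x as f(x).
Write f(x) = ax + b; the 2 given values yield a linear system in the 2 coefficients.
Solving, f(x) = -2x - 3.
Then f(0) = -3.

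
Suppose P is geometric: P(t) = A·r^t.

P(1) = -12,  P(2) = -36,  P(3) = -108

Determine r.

Consecutive ratio: -36/(-12) = 3, and -108/(-36) = 3, so r = 3.
Then A·3^1 = -12 gives A = -4, and P(t) = -4·3^t.

3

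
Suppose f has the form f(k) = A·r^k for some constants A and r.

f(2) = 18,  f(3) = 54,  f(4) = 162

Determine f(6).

1458

Consecutive ratio: 54/18 = 3, and 162/54 = 3, so r = 3.
Then A·3^2 = 18 gives A = 2, and f(k) = 2·3^k.
f(6) = 2·3^6 = 1458.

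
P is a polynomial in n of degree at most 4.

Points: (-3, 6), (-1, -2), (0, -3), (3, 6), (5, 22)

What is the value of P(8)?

61

Write P(n) = an^4 + bn³ + cn² + dn + e; the 5 given values yield a linear system in the 5 coefficients.
Solving, the top 2 coefficients vanish, and P(n) = n² - 3.
Then P(8) = 61.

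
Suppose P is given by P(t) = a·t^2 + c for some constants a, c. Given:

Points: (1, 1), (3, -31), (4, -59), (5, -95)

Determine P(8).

From P(1) = 1 and P(3) = -31: 1a + c = 1 and 9a + c = -31.
Subtracting: 8a = -32, so a = -4; then c = 1 − (-4)·1 = 5.
So P(t) = -4t² + 5, and P(8) = -251.

-251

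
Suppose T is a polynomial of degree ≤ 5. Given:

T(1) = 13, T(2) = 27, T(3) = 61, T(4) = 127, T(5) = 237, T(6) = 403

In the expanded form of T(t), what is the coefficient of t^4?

0

First differences: 14, 34, 66, 110, 166. Second differences: 20, 32, 44, 56. Third differences: 12, 12, 12.
Level-3 differences are constant, so T has degree 3.
Fitting a degree-3 polynomial gives T(t) = 2t³ - 2t² + 6t + 7.
The coefficient of t^4 is 0.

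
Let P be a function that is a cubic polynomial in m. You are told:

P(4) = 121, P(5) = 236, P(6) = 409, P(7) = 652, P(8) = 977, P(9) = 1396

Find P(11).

2564

Write P(m) = am³ + bm² + cm + d; the 6 given values yield a linear system in the 4 coefficients.
Solving, P(m) = 2m³ - m² + 2m + 1.
Then P(11) = 2564.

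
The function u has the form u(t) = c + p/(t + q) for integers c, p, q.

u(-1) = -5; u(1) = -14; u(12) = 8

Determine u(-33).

3

(u(t) − c)(t + q) = p for each data point; the three points give a linear system in c and q, then p follows.
Solving: c = 4, q = -3, p = 36, so u(t) = 4 + 36/(t − 3).
Then u(-33) = 4 + 36/(-36) = 3.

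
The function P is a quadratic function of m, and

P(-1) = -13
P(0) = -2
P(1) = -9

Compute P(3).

-77

Write P(m) = am² + bm + c; the 3 given values yield a linear system in the 3 coefficients.
Solving, P(m) = -9m² + 2m - 2.
Then P(3) = -77.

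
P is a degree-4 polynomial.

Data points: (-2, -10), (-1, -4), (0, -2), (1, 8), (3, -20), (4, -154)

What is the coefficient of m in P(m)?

6

Write P(m) = am^4 + bm³ + cm² + dm + e; the 6 given values yield a linear system in the 5 coefficients.
Solving, P(m) = -m^4 + 5m² + 6m - 2.
The coefficient of m is 6.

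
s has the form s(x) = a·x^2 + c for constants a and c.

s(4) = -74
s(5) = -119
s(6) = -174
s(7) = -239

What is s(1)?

1

From s(4) = -74 and s(5) = -119: 16a + c = -74 and 25a + c = -119.
Subtracting: 9a = -45, so a = -5; then c = -74 − (-5)·16 = 6.
So s(x) = -5x² + 6, and s(1) = 1.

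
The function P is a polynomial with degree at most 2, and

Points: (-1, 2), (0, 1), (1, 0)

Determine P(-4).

Write P(t) = at² + bt + c; the 3 given values yield a linear system in the 3 coefficients.
Solving, the leading coefficient vanishes, and P(t) = -t + 1.
Then P(-4) = 5.

5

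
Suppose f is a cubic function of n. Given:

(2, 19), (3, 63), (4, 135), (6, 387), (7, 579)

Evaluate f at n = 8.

Write f(n) = an³ + bn² + cn + d; the 5 given values yield a linear system in the 4 coefficients.
Solving, f(n) = n³ + 5n² - 9.
Then f(8) = 823.

823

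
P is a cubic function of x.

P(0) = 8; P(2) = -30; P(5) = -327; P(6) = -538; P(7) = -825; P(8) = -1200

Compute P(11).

Write P(x) = ax³ + bx² + cx + d; the 6 given values yield a linear system in the 4 coefficients.
Solving, P(x) = -2x³ - 2x² - 7x + 8.
Then P(11) = -2973.

-2973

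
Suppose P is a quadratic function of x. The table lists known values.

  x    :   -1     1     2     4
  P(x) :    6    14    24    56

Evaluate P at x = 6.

Write P(x) = ax² + bx + c; the 4 given values yield a linear system in the 3 coefficients.
Solving, P(x) = 2x² + 4x + 8.
Then P(6) = 104.

104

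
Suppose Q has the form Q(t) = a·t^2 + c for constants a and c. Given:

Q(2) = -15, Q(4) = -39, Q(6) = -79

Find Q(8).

-135

From Q(2) = -15 and Q(4) = -39: 4a + c = -15 and 16a + c = -39.
Subtracting: 12a = -24, so a = -2; then c = -15 − (-2)·4 = -7.
So Q(t) = -2t² − 7, and Q(8) = -135.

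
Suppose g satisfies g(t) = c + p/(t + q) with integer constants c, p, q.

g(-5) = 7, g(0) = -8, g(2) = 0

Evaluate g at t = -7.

6

(g(t) − c)(t + q) = p for each data point; the three points give a linear system in c and q, then p follows.
Solving: c = 4, q = 1, p = -12, so g(t) = 4 − 12/(t + 1).
Then g(-7) = 4 − 12/(-6) = 6.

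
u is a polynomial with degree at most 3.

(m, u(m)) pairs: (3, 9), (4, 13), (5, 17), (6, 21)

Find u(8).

First differences: 4, 4, 4.
Level-1 differences are constant, so u has degree 1.
Fitting a degree-1 polynomial gives u(m) = 4m - 3.
Then u(8) = 29.

29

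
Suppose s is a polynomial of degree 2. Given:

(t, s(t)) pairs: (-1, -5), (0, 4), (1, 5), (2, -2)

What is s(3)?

Write s(t) = at² + bt + c; the 4 given values yield a linear system in the 3 coefficients.
Solving, s(t) = -4t² + 5t + 4.
Then s(3) = -17.

-17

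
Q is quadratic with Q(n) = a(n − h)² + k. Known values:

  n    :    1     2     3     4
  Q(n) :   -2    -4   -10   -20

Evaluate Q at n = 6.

-52

First differences -2, -6, -10; second difference -4 = 2a, so a = -2.
Expanding, the n-coefficient is −2ah = 4h; matching it to the data gives h = 1, and then k = -2.
So Q(n) = -2(n − 1)² − 2.
Q(6) = -2·5² − 2 = -52.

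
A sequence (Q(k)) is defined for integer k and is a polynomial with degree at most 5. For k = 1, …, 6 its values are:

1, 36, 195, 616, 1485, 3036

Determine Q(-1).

-9

Write Q(k) = ak^5 + bk^4 + ck³ + dk² + ek + p; the 6 given values yield a linear system in the 6 coefficients.
Solving, the leading coefficient vanishes, and Q(k) = 2k^4 + 3k³ - 6k² + 2k.
Then Q(-1) = -9.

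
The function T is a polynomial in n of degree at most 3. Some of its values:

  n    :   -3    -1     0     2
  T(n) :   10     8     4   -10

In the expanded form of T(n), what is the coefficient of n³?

0

Write T(n) = an³ + bn² + cn + d; the 4 given values yield a linear system in the 4 coefficients.
Solving, the leading coefficient vanishes, and T(n) = -n² - 5n + 4.
The coefficient of n³ is 0.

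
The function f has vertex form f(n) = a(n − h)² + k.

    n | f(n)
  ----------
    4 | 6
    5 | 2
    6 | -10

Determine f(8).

First differences -4, -12; second difference -8 = 2a, so a = -4.
Expanding, the n-coefficient is −2ah = 8h; matching it to the data gives h = 4, and then k = 6.
So f(n) = -4(n − 4)² + 6.
f(8) = -4·4² + 6 = -58.

-58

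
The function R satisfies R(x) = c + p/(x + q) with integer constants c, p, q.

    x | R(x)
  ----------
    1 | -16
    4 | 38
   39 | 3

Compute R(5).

20

(R(x) − c)(x + q) = p for each data point; the three points give a linear system in c and q, then p follows.
Solving: c = 2, q = -3, p = 36, so R(x) = 2 + 36/(x − 3).
Then R(5) = 2 + 36/2 = 20.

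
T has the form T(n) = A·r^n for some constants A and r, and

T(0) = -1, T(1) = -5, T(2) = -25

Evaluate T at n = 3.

-125

Consecutive ratio: -5/(-1) = 5, and -25/(-5) = 5, so r = 5.
Then A·5^0 = -1 gives A = -1, and T(n) = -1·5^n.
T(3) = -1·5^3 = -125.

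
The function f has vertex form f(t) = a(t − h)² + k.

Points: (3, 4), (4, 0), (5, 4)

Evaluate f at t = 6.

16

First differences -4, 4; second difference 8 = 2a, so a = 4.
Expanding, the t-coefficient is −2ah = -8h; matching it to the data gives h = 4, and then k = 0.
So f(t) = 4(t − 4)² + 0.
f(6) = 4·2² + 0 = 16.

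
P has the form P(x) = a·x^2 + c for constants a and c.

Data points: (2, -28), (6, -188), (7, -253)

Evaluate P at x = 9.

-413

From P(2) = -28 and P(6) = -188: 4a + c = -28 and 36a + c = -188.
Subtracting: 32a = -160, so a = -5; then c = -28 − (-5)·4 = -8.
So P(x) = -5x² − 8, and P(9) = -413.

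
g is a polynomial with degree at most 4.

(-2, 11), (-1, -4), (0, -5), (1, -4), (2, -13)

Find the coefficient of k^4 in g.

0

First differences: -15, -1, 1, -9. Second differences: 14, 2, -10. Third differences: -12, -12.
Level-3 differences are constant, so g has degree 3.
Fitting a degree-3 polynomial gives g(k) = -2k³ + k² + 2k - 5.
The coefficient of k^4 is 0.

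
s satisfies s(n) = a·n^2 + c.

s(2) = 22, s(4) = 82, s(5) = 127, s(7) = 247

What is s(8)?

From s(2) = 22 and s(4) = 82: 4a + c = 22 and 16a + c = 82.
Subtracting: 12a = 60, so a = 5; then c = 22 − 5·4 = 2.
So s(n) = 5n² + 2, and s(8) = 322.

322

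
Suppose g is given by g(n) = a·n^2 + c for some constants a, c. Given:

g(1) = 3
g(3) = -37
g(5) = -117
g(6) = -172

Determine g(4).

From g(1) = 3 and g(3) = -37: 1a + c = 3 and 9a + c = -37.
Subtracting: 8a = -40, so a = -5; then c = 3 − (-5)·1 = 8.
So g(n) = -5n² + 8, and g(4) = -72.

-72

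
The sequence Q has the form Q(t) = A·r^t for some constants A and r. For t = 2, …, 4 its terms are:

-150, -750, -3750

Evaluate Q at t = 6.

Consecutive ratio: -750/(-150) = 5, and -3750/(-750) = 5, so r = 5.
Then A·5^2 = -150 gives A = -6, and Q(t) = -6·5^t.
Q(6) = -6·5^6 = -93750.

-93750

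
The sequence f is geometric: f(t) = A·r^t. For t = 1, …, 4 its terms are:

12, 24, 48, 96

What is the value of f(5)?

192

Consecutive ratio: 24/12 = 2, and 48/24 = 2, so r = 2.
Then A·2^1 = 12 gives A = 6, and f(t) = 6·2^t.
f(5) = 6·2^5 = 192.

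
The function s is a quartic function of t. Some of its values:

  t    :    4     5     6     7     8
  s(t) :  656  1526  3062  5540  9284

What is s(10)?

22106

Write s(t) = at^4 + bt³ + ct² + dt + e; the 5 given values yield a linear system in the 5 coefficients.
Solving, s(t) = 2t^4 + 2t³ + t² + t - 4.
Then s(10) = 22106.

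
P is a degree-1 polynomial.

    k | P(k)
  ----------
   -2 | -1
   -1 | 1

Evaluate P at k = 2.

7

Write P(k) = ak + b; the 2 given values yield a linear system in the 2 coefficients.
Solving, P(k) = 2k + 3.
Then P(2) = 7.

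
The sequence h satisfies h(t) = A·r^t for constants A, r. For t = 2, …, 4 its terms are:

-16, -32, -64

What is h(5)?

-128

Consecutive ratio: -32/(-16) = 2, and -64/(-32) = 2, so r = 2.
Then A·2^2 = -16 gives A = -4, and h(t) = -4·2^t.
h(5) = -4·2^5 = -128.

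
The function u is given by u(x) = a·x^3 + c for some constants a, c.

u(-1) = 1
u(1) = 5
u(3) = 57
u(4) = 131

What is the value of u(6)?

From u(-1) = 1 and u(1) = 5: -1a + c = 1 and 1a + c = 5.
Subtracting: 2a = 4, so a = 2; then c = 1 − 2·(-1) = 3.
So u(x) = 2x³ + 3, and u(6) = 435.

435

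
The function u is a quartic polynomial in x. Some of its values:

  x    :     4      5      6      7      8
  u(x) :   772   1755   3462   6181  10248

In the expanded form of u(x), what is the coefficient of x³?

4

Write u(x) = ax^4 + bx³ + cx² + dx + e; the 5 given values yield a linear system in the 5 coefficients.
Solving, u(x) = 2x^4 + 4x³ + x.
The coefficient of x³ is 4.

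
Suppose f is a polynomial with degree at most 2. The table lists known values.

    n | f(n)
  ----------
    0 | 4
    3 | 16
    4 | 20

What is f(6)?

28

Write f(n) = an² + bn + c; the 3 given values yield a linear system in the 3 coefficients.
Solving, the leading coefficient vanishes, and f(n) = 4n + 4.
Then f(6) = 28.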